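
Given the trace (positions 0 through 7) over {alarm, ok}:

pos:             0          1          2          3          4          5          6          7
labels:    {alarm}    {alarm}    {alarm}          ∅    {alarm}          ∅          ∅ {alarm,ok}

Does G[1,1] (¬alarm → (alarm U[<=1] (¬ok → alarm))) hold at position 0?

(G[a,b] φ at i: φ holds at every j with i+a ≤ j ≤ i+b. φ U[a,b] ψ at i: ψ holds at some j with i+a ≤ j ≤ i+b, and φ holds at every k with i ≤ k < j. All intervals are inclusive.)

Check (¬alarm → (alarm U[<=1] (¬ok → alarm))) at every j in [1,1]:
  j=1: antecedent false → ✓
All positions satisfy it → formula holds.

True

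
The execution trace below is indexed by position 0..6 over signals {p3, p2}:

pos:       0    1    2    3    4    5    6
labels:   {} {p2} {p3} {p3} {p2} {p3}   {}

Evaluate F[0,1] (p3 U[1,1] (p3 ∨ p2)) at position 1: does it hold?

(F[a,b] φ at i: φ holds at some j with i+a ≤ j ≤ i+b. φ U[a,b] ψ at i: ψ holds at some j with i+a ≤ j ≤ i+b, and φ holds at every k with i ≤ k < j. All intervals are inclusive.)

True

Check (p3 U[1,1] (p3 ∨ p2)) at each j in [1,2]:
  j=1: fails
  j=2: holds
Found at j=2 → formula holds.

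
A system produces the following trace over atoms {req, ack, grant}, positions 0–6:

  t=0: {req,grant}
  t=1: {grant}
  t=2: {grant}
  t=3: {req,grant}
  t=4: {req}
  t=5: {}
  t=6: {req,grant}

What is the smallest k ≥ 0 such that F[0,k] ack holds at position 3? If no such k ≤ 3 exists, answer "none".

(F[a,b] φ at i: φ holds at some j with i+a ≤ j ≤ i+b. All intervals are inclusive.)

none

Scan j = 3,4,… for ack:
  j=3: fails
  j=4: fails
  j=5: fails
  j=6: fails
No j in [3,6] satisfies it → none.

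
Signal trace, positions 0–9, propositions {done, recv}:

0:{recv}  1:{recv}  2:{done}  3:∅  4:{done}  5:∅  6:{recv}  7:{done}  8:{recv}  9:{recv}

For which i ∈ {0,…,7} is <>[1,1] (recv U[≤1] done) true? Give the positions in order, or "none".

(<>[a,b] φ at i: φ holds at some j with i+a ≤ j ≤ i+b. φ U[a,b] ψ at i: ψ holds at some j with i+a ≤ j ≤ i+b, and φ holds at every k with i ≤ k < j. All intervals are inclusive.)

Evaluate at each i in [0,7]:
  i=0: ✓ (witness j=1)
  i=1: ✓ (witness j=2)
  i=2: ✗ (none in [3,3])
  i=3: ✓ (witness j=4)
  i=4: ✗ (none in [5,5])
  i=5: ✓ (witness j=6)
  i=6: ✓ (witness j=7)
  i=7: ✗ (none in [8,8])

0, 1, 3, 5, 6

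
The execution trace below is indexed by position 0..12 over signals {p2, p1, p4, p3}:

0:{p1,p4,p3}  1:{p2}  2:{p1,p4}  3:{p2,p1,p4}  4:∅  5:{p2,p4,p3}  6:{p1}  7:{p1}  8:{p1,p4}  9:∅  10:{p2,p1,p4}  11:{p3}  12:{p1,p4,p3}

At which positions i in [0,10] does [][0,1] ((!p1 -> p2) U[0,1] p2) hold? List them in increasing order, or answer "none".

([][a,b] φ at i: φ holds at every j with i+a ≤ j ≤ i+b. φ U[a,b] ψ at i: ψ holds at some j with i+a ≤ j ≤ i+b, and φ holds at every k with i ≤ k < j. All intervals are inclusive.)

Evaluate at each i in [0,10]:
  i=0: ✓ (all of [0,1])
  i=1: ✓ (all of [1,2])
  i=2: ✓ (all of [2,3])
  i=3: ✗ (fails at j=4)
  i=4: ✗ (fails at j=4)
  i=5: ✗ (fails at j=6)
  i=6: ✗ (fails at j=6)
  i=7: ✗ (fails at j=7)
  i=8: ✗ (fails at j=8)
  i=9: ✗ (fails at j=9)
  i=10: ✗ (fails at j=11)

0, 1, 2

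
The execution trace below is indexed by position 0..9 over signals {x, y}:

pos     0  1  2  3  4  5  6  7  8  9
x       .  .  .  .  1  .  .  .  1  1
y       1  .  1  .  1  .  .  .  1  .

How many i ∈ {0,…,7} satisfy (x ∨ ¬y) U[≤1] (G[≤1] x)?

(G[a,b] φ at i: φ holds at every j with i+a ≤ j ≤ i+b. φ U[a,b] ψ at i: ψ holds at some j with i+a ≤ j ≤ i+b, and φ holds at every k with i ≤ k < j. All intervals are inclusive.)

1

Evaluate at each i in [0,7]:
  i=0: ✗ (no rhs in [0,1])
  i=1: ✗ (no rhs in [1,2])
  i=2: ✗ (no rhs in [2,3])
  i=3: ✗ (no rhs in [3,4])
  i=4: ✗ (no rhs in [4,5])
  i=5: ✗ (no rhs in [5,6])
  i=6: ✗ (no rhs in [6,7])
  i=7: ✓ (rhs at j=8; lhs holds on [7,7])
Positions where it holds: {7} → 1.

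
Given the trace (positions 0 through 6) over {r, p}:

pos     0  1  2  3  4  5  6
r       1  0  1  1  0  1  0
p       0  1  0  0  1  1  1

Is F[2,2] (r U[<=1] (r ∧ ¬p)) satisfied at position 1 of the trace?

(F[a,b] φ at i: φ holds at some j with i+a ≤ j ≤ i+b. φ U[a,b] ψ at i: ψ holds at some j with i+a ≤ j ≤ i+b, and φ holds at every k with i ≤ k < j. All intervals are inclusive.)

Check (r U[<=1] (r ∧ ¬p)) at each j in [3,3]:
  j=3: holds
Found at j=3 → formula holds.

Holds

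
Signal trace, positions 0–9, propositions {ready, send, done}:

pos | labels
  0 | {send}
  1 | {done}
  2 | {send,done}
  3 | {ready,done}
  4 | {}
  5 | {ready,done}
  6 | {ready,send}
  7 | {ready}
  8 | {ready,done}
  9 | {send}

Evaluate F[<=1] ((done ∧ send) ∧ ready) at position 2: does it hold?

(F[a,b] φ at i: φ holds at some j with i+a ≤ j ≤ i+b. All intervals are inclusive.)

No

Check ((done ∧ send) ∧ ready) at each j in [2,3]:
  j=2: false
  j=3: false
No position in the window satisfies it → formula fails.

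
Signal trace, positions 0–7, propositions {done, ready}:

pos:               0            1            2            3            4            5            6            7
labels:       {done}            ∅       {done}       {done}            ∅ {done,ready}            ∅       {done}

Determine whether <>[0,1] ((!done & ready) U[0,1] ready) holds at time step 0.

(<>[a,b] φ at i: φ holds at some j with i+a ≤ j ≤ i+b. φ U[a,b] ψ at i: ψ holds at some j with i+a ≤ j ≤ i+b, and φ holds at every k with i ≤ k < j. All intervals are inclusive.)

Check ((!done & ready) U[0,1] ready) at each j in [0,1]:
  j=0: fails
  j=1: fails
No position in the window satisfies it → formula fails.

False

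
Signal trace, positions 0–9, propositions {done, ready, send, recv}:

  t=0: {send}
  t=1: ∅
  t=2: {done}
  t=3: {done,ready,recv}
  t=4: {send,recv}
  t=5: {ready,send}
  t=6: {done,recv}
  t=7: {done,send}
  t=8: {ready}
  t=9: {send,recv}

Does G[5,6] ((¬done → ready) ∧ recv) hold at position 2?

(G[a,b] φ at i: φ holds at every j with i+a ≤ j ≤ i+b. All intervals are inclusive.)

Check ((¬done → ready) ∧ recv) at every j in [7,8]:
  j=7: false
  j=8: false
Fails at j=7 → formula fails.

Does not hold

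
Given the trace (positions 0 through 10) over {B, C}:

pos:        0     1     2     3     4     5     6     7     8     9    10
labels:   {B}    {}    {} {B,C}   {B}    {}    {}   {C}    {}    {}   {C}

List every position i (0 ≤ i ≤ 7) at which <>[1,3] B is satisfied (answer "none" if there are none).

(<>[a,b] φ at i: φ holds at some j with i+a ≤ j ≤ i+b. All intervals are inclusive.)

0, 1, 2, 3

Evaluate at each i in [0,7]:
  i=0: ✓ (witness j=3)
  i=1: ✓ (witness j=3)
  i=2: ✓ (witness j=3)
  i=3: ✓ (witness j=4)
  i=4: ✗ (none in [5,7])
  i=5: ✗ (none in [6,8])
  i=6: ✗ (none in [7,9])
  i=7: ✗ (none in [8,10])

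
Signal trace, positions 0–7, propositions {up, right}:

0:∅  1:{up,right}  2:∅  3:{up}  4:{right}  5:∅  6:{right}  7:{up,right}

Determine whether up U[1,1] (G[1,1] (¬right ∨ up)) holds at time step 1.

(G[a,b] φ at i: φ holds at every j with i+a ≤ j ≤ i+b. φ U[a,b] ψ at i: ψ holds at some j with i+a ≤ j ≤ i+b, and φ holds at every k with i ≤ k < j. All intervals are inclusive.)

Need some j in [2,2] with G[1,1] (¬right ∨ up), and up at every k in [1,j-1].
  j=2: G[1,1] (¬right ∨ up) holds; up holds at every k in [1,1] → satisfied.

Yes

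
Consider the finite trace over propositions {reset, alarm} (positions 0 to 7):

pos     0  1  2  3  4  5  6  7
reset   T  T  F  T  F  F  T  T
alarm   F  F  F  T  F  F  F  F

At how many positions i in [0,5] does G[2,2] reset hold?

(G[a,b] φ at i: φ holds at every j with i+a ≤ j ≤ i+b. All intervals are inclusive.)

Evaluate at each i in [0,5]:
  i=0: ✗ (fails at j=2)
  i=1: ✓ (all of [3,3])
  i=2: ✗ (fails at j=4)
  i=3: ✗ (fails at j=5)
  i=4: ✓ (all of [6,6])
  i=5: ✓ (all of [7,7])
Positions where it holds: {1, 4, 5} → 3.

3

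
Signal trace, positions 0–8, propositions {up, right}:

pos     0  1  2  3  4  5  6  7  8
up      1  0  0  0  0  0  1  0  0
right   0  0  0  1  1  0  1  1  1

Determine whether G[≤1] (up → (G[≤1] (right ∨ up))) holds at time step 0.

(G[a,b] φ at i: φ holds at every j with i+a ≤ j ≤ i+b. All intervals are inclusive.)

Check (up → (G[≤1] (right ∨ up))) at every j in [0,1]:
  j=0: antecedent true; consequent fails at 1 → ✗
  j=1: antecedent false → ✓
Fails at j=0 → formula fails.

Does not hold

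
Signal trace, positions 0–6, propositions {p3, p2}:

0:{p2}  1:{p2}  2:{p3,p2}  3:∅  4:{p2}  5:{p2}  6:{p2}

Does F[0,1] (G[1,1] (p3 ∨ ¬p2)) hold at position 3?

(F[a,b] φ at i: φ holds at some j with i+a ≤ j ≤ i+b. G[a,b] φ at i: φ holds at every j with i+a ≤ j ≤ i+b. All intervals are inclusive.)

Check G[1,1] (p3 ∨ ¬p2) at each j in [3,4]:
  j=3: fails at 4
  j=4: fails at 5
No position in the window satisfies it → formula fails.

Does not hold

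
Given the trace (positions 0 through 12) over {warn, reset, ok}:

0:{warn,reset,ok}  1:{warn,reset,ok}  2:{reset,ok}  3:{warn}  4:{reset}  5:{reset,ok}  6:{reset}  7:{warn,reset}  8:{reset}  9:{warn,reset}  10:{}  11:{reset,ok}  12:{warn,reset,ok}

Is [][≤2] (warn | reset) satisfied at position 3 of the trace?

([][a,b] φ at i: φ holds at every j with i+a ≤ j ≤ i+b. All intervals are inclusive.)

True

Check (warn | reset) at every j in [3,5]:
  j=3: true
  j=4: true
  j=5: true
All positions satisfy it → formula holds.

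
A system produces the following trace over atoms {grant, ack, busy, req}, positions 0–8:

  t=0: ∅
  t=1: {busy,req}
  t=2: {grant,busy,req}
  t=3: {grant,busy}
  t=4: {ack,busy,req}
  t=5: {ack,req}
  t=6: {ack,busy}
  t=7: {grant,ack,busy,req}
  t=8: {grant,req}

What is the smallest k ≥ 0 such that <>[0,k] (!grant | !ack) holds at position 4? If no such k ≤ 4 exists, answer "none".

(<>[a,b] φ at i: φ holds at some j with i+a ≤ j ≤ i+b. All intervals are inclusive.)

Scan j = 4,5,… for (!grant | !ack):
  j=4: holds
First hit at j=4, so smallest k = 4-4 = 0.

0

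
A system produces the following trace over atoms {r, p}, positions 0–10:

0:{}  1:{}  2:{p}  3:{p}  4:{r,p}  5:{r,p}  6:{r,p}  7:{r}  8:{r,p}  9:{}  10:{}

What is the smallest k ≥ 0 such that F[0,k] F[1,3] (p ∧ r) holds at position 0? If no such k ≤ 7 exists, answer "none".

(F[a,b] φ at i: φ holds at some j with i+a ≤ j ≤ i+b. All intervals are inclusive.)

1

Scan j = 0,1,… for F[1,3] (p ∧ r):
  j=0: fails
  j=1: holds
First hit at j=1, so smallest k = 1-0 = 1.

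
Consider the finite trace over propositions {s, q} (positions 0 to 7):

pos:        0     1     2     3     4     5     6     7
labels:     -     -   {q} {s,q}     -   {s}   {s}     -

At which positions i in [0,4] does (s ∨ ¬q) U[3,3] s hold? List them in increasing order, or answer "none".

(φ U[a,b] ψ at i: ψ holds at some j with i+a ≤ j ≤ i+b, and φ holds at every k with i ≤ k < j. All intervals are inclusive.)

Evaluate at each i in [0,4]:
  i=0: ✗ (lhs fails at k=2 before rhs at j=3)
  i=1: ✗ (no rhs in [4,4])
  i=2: ✗ (lhs fails at k=2 before rhs at j=5)
  i=3: ✓ (rhs at j=6; lhs holds on [3,5])
  i=4: ✗ (no rhs in [7,7])

3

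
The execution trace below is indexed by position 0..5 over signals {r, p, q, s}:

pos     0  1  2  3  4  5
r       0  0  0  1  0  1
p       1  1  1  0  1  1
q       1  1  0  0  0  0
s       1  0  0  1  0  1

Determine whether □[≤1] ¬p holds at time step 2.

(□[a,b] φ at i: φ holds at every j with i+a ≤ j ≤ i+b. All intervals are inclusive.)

No

Check ¬p at every j in [2,3]:
  j=2: false
  j=3: true
Fails at j=2 → formula fails.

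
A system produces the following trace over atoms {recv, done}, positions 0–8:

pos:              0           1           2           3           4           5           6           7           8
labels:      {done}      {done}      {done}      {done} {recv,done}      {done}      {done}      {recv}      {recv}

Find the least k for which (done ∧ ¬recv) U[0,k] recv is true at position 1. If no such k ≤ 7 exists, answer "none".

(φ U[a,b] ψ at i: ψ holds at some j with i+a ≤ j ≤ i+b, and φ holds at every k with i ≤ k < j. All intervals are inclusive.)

3

Need earliest j ≥ 1 with recv, and (done ∧ ¬recv) at every k in [1,j-1].
  j=1: rhs fails.
  j=2: rhs fails.
  j=3: rhs fails.
  j=4: rhs holds; lhs holds on [1,3]. k = 3.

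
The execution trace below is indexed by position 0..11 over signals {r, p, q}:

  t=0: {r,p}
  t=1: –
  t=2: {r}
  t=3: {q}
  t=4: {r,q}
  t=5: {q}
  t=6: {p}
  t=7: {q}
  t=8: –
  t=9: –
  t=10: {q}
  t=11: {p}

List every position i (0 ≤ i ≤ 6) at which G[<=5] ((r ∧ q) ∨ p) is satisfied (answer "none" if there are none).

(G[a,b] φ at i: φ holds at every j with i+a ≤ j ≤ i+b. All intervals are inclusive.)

none

Evaluate at each i in [0,6]:
  i=0: ✗ (fails at j=1)
  i=1: ✗ (fails at j=1)
  i=2: ✗ (fails at j=2)
  i=3: ✗ (fails at j=3)
  i=4: ✗ (fails at j=5)
  i=5: ✗ (fails at j=5)
  i=6: ✗ (fails at j=7)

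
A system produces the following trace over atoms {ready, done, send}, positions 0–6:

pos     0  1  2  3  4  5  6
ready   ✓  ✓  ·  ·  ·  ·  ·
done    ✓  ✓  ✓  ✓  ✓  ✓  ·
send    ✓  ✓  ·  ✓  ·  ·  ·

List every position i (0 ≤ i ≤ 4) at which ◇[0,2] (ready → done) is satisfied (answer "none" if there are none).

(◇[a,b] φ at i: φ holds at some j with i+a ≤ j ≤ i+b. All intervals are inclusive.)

0, 1, 2, 3, 4

Evaluate at each i in [0,4]:
  i=0: ✓ (witness j=0)
  i=1: ✓ (witness j=1)
  i=2: ✓ (witness j=2)
  i=3: ✓ (witness j=3)
  i=4: ✓ (witness j=4)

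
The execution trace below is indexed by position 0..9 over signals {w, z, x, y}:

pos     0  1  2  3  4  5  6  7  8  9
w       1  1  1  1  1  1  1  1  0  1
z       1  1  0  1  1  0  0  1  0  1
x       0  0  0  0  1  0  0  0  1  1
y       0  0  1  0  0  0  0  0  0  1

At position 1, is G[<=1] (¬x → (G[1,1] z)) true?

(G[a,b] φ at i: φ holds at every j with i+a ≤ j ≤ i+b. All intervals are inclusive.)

Check (¬x → (G[1,1] z)) at every j in [1,2]:
  j=1: antecedent true; consequent fails at 2 → ✗
  j=2: antecedent true; consequent holds on [3,3] → ✓
Fails at j=1 → formula fails.

No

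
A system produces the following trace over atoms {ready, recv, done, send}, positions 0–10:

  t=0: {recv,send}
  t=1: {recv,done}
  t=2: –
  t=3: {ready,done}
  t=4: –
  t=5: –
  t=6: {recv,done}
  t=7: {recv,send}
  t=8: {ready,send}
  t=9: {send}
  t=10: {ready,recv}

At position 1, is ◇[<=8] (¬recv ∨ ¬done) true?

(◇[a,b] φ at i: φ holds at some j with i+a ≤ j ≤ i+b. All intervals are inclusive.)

Check (¬recv ∨ ¬done) at each j in [1,9]:
  j=1: false
  j=2: true
  j=3: true
  j=4: true
  j=5: true
  j=6: false
  j=7: true
  j=8: true
  j=9: true
Found at j=2 → formula holds.

Yes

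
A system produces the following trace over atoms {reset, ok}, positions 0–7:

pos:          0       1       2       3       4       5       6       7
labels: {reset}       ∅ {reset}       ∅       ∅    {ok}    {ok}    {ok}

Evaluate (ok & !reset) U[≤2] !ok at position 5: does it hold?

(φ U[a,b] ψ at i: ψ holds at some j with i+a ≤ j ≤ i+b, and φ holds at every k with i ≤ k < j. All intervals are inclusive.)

Need some j in [5,7] with !ok, and (ok & !reset) at every k in [5,j-1].
  j=5: !ok false.
  j=6: !ok false.
  j=7: !ok false.
No j in the window works → until fails.

No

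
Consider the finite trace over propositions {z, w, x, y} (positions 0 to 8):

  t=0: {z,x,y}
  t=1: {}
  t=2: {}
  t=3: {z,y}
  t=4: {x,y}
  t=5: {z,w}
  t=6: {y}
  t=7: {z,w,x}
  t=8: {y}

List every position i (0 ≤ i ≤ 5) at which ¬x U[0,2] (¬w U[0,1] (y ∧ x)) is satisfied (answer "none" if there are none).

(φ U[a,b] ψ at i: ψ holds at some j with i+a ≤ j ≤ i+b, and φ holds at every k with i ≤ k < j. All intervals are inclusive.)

Evaluate at each i in [0,5]:
  i=0: ✓ (rhs at j=0)
  i=1: ✓ (rhs at j=3; lhs holds on [1,2])
  i=2: ✓ (rhs at j=3; lhs holds on [2,2])
  i=3: ✓ (rhs at j=3)
  i=4: ✓ (rhs at j=4)
  i=5: ✗ (no rhs in [5,7])

0, 1, 2, 3, 4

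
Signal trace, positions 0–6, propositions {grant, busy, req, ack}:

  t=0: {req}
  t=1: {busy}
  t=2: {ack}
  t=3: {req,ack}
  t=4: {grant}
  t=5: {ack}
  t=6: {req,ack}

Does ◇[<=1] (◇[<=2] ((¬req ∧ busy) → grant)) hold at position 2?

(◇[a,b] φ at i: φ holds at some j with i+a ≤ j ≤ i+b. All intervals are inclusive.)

Check ◇[<=2] ((¬req ∧ busy) → grant) at each j in [2,3]:
  j=2: holds (witness at 2)
  j=3: holds (witness at 3)
Found at j=2 → formula holds.

True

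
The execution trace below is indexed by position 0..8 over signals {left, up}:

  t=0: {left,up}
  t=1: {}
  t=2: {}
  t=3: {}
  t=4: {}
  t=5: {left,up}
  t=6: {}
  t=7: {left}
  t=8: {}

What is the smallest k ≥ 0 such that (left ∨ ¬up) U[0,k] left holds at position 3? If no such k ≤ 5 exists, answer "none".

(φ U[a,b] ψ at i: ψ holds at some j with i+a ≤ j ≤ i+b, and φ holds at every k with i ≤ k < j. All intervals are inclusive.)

Need earliest j ≥ 3 with left, and (left ∨ ¬up) at every k in [3,j-1].
  j=3: rhs fails.
  j=4: rhs fails.
  j=5: rhs holds; lhs holds on [3,4]. k = 2.

2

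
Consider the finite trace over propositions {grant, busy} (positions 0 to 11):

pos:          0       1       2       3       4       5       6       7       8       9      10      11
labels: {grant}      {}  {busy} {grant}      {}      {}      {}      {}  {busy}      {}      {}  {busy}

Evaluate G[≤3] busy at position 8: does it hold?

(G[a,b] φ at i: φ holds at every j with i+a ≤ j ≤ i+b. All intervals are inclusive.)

Does not hold

Check busy at every j in [8,11]:
  j=8: true
  j=9: false
  j=10: false
  j=11: true
Fails at j=9 → formula fails.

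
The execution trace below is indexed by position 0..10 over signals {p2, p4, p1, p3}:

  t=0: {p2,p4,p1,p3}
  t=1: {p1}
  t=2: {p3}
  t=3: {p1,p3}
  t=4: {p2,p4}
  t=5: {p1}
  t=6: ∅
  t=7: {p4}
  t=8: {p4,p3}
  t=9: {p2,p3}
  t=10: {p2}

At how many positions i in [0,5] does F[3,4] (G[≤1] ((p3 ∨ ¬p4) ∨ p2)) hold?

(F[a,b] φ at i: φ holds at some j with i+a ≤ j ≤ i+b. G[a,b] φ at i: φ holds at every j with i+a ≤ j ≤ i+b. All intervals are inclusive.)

5

Evaluate at each i in [0,5]:
  i=0: ✓ (witness j=3)
  i=1: ✓ (witness j=4)
  i=2: ✓ (witness j=5)
  i=3: ✗ (none in [6,7])
  i=4: ✓ (witness j=8)
  i=5: ✓ (witness j=8)
Positions where it holds: {0, 1, 2, 4, 5} → 5.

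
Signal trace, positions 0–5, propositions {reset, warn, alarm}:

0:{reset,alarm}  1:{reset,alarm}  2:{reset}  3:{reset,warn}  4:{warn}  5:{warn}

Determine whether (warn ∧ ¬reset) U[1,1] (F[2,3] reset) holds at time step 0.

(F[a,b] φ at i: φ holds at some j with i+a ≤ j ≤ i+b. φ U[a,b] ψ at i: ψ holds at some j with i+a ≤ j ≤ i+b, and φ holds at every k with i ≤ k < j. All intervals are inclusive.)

Does not hold

Need some j in [1,1] with F[2,3] reset, and (warn ∧ ¬reset) at every k in [0,j-1].
  j=1: F[2,3] reset holds, but (warn ∧ ¬reset) fails at k=0 → not this j.
No j in the window works → until fails.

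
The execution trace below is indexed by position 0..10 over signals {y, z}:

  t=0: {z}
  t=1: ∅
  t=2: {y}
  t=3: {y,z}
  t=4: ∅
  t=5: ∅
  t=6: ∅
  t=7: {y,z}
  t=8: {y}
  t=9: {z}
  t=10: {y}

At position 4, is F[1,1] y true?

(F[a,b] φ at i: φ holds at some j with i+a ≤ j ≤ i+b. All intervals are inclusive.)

Does not hold

Check y at each j in [5,5]:
  j=5: false
No position in the window satisfies it → formula fails.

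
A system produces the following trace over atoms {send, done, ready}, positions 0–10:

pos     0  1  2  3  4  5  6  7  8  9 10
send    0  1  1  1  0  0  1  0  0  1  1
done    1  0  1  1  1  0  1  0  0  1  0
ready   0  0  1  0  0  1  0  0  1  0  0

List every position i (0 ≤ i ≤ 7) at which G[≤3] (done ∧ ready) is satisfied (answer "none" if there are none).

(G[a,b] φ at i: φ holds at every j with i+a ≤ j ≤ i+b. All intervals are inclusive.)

none

Evaluate at each i in [0,7]:
  i=0: ✗ (fails at j=0)
  i=1: ✗ (fails at j=1)
  i=2: ✗ (fails at j=3)
  i=3: ✗ (fails at j=3)
  i=4: ✗ (fails at j=4)
  i=5: ✗ (fails at j=5)
  i=6: ✗ (fails at j=6)
  i=7: ✗ (fails at j=7)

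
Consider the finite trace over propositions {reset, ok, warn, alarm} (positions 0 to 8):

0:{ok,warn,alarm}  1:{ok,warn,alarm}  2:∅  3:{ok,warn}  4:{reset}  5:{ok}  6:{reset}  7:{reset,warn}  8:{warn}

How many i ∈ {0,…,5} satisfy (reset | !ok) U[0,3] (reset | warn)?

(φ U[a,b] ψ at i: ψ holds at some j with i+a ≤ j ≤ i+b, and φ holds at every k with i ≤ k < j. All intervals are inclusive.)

5

Evaluate at each i in [0,5]:
  i=0: ✓ (rhs at j=0)
  i=1: ✓ (rhs at j=1)
  i=2: ✓ (rhs at j=3; lhs holds on [2,2])
  i=3: ✓ (rhs at j=3)
  i=4: ✓ (rhs at j=4)
  i=5: ✗ (lhs fails at k=5 before rhs at j=6)
Positions where it holds: {0, 1, 2, 3, 4} → 5.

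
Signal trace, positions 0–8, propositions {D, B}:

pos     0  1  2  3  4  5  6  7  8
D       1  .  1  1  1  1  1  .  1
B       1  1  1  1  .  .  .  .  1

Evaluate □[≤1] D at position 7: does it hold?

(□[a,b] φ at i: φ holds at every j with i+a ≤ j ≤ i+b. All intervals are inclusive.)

No

Check D at every j in [7,8]:
  j=7: false
  j=8: true
Fails at j=7 → formula fails.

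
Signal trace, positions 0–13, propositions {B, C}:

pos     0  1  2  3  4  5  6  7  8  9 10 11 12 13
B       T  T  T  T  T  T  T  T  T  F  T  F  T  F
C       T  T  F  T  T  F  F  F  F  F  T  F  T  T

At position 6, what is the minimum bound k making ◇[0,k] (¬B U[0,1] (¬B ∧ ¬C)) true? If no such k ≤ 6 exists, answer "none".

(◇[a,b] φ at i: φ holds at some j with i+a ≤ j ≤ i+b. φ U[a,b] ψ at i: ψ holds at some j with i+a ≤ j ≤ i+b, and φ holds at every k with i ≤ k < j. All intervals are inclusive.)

3

Scan j = 6,7,… for (¬B U[0,1] (¬B ∧ ¬C)):
  j=6: fails
  j=7: fails
  j=8: fails
  j=9: holds
First hit at j=9, so smallest k = 9-6 = 3.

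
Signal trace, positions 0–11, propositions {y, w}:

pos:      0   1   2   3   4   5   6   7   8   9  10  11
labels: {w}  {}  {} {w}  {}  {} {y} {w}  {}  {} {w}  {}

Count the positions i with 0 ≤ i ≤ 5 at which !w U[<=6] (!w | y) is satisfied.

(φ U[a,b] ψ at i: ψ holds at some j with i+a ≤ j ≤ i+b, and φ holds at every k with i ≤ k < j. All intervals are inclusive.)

Evaluate at each i in [0,5]:
  i=0: ✗ (lhs fails at k=0 before rhs at j=1)
  i=1: ✓ (rhs at j=1)
  i=2: ✓ (rhs at j=2)
  i=3: ✗ (lhs fails at k=3 before rhs at j=4)
  i=4: ✓ (rhs at j=4)
  i=5: ✓ (rhs at j=5)
Positions where it holds: {1, 2, 4, 5} → 4.

4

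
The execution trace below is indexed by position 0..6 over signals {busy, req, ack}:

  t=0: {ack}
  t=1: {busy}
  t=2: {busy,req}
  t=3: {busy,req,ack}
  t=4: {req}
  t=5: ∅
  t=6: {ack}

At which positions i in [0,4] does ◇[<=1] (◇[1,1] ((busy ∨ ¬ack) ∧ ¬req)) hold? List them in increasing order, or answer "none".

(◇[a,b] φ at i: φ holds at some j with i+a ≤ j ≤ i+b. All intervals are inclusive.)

0, 3, 4

Evaluate at each i in [0,4]:
  i=0: ✓ (witness j=0)
  i=1: ✗ (none in [1,2])
  i=2: ✗ (none in [2,3])
  i=3: ✓ (witness j=4)
  i=4: ✓ (witness j=4)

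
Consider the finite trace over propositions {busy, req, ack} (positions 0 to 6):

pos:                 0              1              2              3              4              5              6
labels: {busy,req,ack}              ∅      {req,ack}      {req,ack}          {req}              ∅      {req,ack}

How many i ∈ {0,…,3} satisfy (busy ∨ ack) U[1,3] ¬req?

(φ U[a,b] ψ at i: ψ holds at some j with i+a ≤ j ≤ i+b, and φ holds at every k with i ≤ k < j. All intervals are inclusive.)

Evaluate at each i in [0,3]:
  i=0: ✓ (rhs at j=1; lhs holds on [0,0])
  i=1: ✗ (no rhs in [2,4])
  i=2: ✗ (lhs fails at k=4 before rhs at j=5)
  i=3: ✗ (lhs fails at k=4 before rhs at j=5)
Positions where it holds: {0} → 1.

1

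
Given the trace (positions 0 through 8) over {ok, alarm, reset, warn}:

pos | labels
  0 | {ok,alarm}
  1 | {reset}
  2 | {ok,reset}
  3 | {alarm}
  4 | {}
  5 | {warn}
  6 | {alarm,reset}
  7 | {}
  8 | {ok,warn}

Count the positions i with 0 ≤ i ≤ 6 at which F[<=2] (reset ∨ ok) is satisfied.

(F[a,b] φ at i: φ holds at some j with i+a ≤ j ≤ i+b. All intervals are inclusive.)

Evaluate at each i in [0,6]:
  i=0: ✓ (witness j=0)
  i=1: ✓ (witness j=1)
  i=2: ✓ (witness j=2)
  i=3: ✗ (none in [3,5])
  i=4: ✓ (witness j=6)
  i=5: ✓ (witness j=6)
  i=6: ✓ (witness j=6)
Positions where it holds: {0, 1, 2, 4, 5, 6} → 6.

6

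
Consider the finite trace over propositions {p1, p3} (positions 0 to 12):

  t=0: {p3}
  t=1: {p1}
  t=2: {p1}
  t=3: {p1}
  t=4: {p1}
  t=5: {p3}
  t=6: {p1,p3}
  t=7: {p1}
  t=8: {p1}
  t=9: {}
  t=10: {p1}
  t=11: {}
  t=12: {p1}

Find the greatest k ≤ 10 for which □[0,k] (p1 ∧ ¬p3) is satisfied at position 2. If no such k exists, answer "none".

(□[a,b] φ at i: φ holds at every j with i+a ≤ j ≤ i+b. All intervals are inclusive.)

2

(p1 ∧ ¬p3) must hold from j=2 onward; find where it first fails.
  j=2: holds
  j=3: holds
  j=4: holds
  j=5: fails
Holds on [2,4], so largest k = 2.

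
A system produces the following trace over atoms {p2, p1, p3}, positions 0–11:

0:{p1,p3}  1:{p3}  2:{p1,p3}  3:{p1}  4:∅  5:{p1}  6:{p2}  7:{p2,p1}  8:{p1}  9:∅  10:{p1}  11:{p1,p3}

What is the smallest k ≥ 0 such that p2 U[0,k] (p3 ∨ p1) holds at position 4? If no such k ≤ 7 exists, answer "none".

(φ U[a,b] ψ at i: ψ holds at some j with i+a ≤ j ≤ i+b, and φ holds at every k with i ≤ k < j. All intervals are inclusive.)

Need earliest j ≥ 4 with (p3 ∨ p1), and p2 at every k in [4,j-1].
  j=4: rhs fails.
  j=5: rhs holds but lhs fails at k=4.
  j=6: rhs fails.
  j=7: rhs holds but lhs fails at k=4.
  j=8: rhs holds but lhs fails at k=4.
  j=9: rhs fails.
  j=10: rhs holds but lhs fails at k=4.
  j=11: rhs holds but lhs fails at k=4.
No witness within the range → none.

none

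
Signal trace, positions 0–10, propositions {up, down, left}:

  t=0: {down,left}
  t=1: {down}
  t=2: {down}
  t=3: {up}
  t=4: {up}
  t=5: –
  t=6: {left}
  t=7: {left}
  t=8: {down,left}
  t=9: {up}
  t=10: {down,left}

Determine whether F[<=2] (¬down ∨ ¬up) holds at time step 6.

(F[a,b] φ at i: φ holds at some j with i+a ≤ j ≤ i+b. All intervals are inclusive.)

Holds

Check (¬down ∨ ¬up) at each j in [6,8]:
  j=6: true
  j=7: true
  j=8: true
Found at j=6 → formula holds.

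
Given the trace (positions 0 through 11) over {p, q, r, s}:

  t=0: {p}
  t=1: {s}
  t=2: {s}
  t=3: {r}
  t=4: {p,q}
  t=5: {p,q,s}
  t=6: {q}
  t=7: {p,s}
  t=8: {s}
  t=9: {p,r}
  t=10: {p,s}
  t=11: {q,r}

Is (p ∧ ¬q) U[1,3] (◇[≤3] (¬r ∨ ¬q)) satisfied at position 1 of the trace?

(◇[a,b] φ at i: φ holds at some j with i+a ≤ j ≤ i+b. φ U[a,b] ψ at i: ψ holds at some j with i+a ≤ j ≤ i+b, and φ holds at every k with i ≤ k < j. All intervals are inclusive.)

Need some j in [2,4] with ◇[≤3] (¬r ∨ ¬q), and (p ∧ ¬q) at every k in [1,j-1].
  j=2: ◇[≤3] (¬r ∨ ¬q) holds, but (p ∧ ¬q) fails at k=1 → not this j.
  j=3: ◇[≤3] (¬r ∨ ¬q) holds, but (p ∧ ¬q) fails at k=1 → not this j.
  j=4: ◇[≤3] (¬r ∨ ¬q) holds, but (p ∧ ¬q) fails at k=1 → not this j.
No j in the window works → until fails.

No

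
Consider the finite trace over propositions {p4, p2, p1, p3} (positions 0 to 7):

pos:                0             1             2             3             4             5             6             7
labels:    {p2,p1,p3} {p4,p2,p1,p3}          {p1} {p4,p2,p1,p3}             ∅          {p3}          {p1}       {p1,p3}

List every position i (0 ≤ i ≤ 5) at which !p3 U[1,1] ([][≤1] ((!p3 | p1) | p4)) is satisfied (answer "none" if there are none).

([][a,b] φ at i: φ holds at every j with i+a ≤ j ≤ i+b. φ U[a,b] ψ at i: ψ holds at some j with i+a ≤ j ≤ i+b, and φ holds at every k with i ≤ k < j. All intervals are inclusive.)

Evaluate at each i in [0,5]:
  i=0: ✗ (lhs fails at k=0 before rhs at j=1)
  i=1: ✗ (lhs fails at k=1 before rhs at j=2)
  i=2: ✓ (rhs at j=3; lhs holds on [2,2])
  i=3: ✗ (no rhs in [4,4])
  i=4: ✗ (no rhs in [5,5])
  i=5: ✗ (lhs fails at k=5 before rhs at j=6)

2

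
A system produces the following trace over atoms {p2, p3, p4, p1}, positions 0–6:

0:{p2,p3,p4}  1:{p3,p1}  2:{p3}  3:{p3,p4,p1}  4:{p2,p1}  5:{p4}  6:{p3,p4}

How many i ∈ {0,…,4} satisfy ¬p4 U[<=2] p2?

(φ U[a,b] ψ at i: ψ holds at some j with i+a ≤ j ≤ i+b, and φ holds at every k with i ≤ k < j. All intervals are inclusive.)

2

Evaluate at each i in [0,4]:
  i=0: ✓ (rhs at j=0)
  i=1: ✗ (no rhs in [1,3])
  i=2: ✗ (lhs fails at k=3 before rhs at j=4)
  i=3: ✗ (lhs fails at k=3 before rhs at j=4)
  i=4: ✓ (rhs at j=4)
Positions where it holds: {0, 4} → 2.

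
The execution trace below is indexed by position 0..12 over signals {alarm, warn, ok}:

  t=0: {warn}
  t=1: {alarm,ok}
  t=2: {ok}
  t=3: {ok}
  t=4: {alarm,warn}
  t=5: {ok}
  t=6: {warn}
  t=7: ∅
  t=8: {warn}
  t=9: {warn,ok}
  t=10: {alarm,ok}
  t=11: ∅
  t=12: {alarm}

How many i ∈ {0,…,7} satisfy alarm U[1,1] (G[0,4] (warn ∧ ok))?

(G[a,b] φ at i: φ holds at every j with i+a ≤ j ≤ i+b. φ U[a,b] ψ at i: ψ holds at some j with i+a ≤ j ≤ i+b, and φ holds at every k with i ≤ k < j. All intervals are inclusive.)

0

Evaluate at each i in [0,7]:
  i=0: ✗ (no rhs in [1,1])
  i=1: ✗ (no rhs in [2,2])
  i=2: ✗ (no rhs in [3,3])
  i=3: ✗ (no rhs in [4,4])
  i=4: ✗ (no rhs in [5,5])
  i=5: ✗ (no rhs in [6,6])
  i=6: ✗ (no rhs in [7,7])
  i=7: ✗ (no rhs in [8,8])
Positions where it holds: {} → 0.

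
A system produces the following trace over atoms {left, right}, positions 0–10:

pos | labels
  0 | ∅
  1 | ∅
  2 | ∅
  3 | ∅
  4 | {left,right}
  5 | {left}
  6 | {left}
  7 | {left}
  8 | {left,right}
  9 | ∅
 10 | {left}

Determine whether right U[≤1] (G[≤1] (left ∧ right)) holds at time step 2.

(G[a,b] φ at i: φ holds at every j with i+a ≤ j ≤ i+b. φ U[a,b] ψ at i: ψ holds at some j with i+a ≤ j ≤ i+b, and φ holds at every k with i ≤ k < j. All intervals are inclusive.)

False

Need some j in [2,3] with G[≤1] (left ∧ right), and right at every k in [2,j-1].
  j=2: G[≤1] (left ∧ right) — fails at 2.
  j=3: G[≤1] (left ∧ right) — fails at 3.
No j in the window works → until fails.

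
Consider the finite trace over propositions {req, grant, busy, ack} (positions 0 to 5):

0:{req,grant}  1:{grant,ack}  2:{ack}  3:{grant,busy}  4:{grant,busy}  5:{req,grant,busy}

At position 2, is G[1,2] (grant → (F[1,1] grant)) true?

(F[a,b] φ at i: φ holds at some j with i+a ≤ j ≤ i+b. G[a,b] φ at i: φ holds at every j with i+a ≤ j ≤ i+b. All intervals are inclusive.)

Holds

Check (grant → (F[1,1] grant)) at every j in [3,4]:
  j=3: antecedent true; consequent holds (witness at 4) → ✓
  j=4: antecedent true; consequent holds (witness at 5) → ✓
All positions satisfy it → formula holds.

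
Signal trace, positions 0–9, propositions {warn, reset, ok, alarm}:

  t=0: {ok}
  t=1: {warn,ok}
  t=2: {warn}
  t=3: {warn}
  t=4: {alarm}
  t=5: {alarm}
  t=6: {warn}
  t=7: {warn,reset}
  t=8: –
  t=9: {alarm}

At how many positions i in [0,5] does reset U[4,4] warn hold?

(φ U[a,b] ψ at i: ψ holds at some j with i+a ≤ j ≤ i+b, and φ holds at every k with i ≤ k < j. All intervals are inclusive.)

Evaluate at each i in [0,5]:
  i=0: ✗ (no rhs in [4,4])
  i=1: ✗ (no rhs in [5,5])
  i=2: ✗ (lhs fails at k=2 before rhs at j=6)
  i=3: ✗ (lhs fails at k=3 before rhs at j=7)
  i=4: ✗ (no rhs in [8,8])
  i=5: ✗ (no rhs in [9,9])
Positions where it holds: {} → 0.

0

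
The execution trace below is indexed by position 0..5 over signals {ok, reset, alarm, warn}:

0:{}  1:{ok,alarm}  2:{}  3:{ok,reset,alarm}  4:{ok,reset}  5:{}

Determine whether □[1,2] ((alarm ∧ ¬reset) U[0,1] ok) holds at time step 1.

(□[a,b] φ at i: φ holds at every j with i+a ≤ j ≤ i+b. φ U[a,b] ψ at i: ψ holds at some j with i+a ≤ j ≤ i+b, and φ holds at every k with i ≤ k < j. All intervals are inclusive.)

Does not hold

Check ((alarm ∧ ¬reset) U[0,1] ok) at every j in [2,3]:
  j=2: fails
  j=3: holds
Fails at j=2 → formula fails.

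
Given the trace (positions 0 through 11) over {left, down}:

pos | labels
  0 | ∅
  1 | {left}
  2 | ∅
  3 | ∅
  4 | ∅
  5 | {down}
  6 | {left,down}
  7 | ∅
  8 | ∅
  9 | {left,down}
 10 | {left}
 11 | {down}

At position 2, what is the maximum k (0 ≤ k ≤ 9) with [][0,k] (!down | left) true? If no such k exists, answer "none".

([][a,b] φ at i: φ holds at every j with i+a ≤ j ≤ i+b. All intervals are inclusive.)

(!down | left) must hold from j=2 onward; find where it first fails.
  j=2: holds
  j=3: holds
  j=4: holds
  j=5: fails
Holds on [2,4], so largest k = 2.

2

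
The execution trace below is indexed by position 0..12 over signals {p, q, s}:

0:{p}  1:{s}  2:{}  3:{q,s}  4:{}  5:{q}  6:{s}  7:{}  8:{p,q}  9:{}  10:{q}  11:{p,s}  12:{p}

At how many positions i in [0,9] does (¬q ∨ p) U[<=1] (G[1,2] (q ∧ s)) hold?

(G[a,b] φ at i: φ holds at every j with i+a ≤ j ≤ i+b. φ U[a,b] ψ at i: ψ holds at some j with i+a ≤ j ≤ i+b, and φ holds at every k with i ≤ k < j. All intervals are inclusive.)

Evaluate at each i in [0,9]:
  i=0: ✗ (no rhs in [0,1])
  i=1: ✗ (no rhs in [1,2])
  i=2: ✗ (no rhs in [2,3])
  i=3: ✗ (no rhs in [3,4])
  i=4: ✗ (no rhs in [4,5])
  i=5: ✗ (no rhs in [5,6])
  i=6: ✗ (no rhs in [6,7])
  i=7: ✗ (no rhs in [7,8])
  i=8: ✗ (no rhs in [8,9])
  i=9: ✗ (no rhs in [9,10])
Positions where it holds: {} → 0.

0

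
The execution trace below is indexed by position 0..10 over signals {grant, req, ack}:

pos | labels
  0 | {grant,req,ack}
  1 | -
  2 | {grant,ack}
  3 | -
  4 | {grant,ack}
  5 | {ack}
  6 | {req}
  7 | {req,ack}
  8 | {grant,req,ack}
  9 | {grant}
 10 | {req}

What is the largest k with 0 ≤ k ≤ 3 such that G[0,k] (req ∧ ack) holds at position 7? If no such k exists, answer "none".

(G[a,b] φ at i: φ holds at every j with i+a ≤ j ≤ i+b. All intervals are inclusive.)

1

(req ∧ ack) must hold from j=7 onward; find where it first fails.
  j=7: holds
  j=8: holds
  j=9: fails
Holds on [7,8], so largest k = 1.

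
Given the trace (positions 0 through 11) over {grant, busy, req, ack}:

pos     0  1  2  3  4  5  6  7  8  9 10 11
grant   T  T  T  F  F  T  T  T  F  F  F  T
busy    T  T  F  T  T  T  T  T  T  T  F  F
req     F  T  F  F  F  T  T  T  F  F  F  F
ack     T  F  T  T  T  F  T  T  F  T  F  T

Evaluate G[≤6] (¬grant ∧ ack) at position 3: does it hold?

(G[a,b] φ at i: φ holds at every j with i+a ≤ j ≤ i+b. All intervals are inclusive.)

False

Check (¬grant ∧ ack) at every j in [3,9]:
  j=3: true
  j=4: true
  j=5: false
  j=6: false
  j=7: false
  j=8: false
  j=9: true
Fails at j=5 → formula fails.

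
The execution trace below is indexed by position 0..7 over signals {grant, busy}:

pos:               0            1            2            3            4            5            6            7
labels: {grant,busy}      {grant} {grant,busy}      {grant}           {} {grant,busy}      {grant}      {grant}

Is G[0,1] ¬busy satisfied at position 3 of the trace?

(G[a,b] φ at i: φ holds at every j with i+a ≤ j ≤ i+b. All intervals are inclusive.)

Check ¬busy at every j in [3,4]:
  j=3: true
  j=4: true
All positions satisfy it → formula holds.

True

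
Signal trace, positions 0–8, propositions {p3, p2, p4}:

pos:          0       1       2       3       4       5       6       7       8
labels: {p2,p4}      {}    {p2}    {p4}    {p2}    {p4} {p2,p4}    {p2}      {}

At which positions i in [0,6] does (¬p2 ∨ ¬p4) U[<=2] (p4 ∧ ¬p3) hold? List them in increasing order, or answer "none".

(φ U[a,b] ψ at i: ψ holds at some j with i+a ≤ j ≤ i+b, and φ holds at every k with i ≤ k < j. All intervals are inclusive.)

Evaluate at each i in [0,6]:
  i=0: ✓ (rhs at j=0)
  i=1: ✓ (rhs at j=3; lhs holds on [1,2])
  i=2: ✓ (rhs at j=3; lhs holds on [2,2])
  i=3: ✓ (rhs at j=3)
  i=4: ✓ (rhs at j=5; lhs holds on [4,4])
  i=5: ✓ (rhs at j=5)
  i=6: ✓ (rhs at j=6)

0, 1, 2, 3, 4, 5, 6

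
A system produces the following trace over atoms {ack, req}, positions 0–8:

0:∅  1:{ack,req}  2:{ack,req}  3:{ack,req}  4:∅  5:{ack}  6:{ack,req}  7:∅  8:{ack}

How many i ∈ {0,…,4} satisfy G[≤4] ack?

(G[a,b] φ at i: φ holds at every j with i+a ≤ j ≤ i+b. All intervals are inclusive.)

Evaluate at each i in [0,4]:
  i=0: ✗ (fails at j=0)
  i=1: ✗ (fails at j=4)
  i=2: ✗ (fails at j=4)
  i=3: ✗ (fails at j=4)
  i=4: ✗ (fails at j=4)
Positions where it holds: {} → 0.

0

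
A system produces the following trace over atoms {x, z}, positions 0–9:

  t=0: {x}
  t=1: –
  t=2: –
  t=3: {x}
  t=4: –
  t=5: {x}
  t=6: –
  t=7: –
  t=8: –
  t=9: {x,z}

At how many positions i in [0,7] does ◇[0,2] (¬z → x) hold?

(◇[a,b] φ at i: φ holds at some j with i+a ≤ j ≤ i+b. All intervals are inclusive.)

7

Evaluate at each i in [0,7]:
  i=0: ✓ (witness j=0)
  i=1: ✓ (witness j=3)
  i=2: ✓ (witness j=3)
  i=3: ✓ (witness j=3)
  i=4: ✓ (witness j=5)
  i=5: ✓ (witness j=5)
  i=6: ✗ (none in [6,8])
  i=7: ✓ (witness j=9)
Positions where it holds: {0, 1, 2, 3, 4, 5, 7} → 7.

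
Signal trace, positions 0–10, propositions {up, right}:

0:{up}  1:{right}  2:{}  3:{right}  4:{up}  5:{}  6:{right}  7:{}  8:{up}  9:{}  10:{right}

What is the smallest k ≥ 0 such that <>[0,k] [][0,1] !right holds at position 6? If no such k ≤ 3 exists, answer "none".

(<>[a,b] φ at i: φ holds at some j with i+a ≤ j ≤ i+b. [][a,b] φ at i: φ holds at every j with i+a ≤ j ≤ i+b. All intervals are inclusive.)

1

Scan j = 6,7,… for [][0,1] !right:
  j=6: fails
  j=7: holds
First hit at j=7, so smallest k = 7-6 = 1.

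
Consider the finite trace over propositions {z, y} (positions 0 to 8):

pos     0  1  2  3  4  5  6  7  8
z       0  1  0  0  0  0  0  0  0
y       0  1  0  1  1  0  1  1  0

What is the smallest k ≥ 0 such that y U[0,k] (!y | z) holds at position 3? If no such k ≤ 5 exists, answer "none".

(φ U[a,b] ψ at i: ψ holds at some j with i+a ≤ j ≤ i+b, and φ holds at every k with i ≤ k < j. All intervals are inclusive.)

Need earliest j ≥ 3 with (!y | z), and y at every k in [3,j-1].
  j=3: rhs fails.
  j=4: rhs fails.
  j=5: rhs holds; lhs holds on [3,4]. k = 2.

2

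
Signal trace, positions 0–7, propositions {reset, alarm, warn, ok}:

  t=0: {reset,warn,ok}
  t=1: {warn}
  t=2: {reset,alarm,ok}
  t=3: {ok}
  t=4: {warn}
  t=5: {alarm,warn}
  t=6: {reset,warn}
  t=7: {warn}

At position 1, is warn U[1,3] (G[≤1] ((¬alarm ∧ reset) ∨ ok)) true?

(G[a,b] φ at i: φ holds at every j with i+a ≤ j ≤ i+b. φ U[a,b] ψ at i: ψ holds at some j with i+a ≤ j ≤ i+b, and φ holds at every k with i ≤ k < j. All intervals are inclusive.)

Need some j in [2,4] with G[≤1] ((¬alarm ∧ reset) ∨ ok), and warn at every k in [1,j-1].
  j=2: G[≤1] ((¬alarm ∧ reset) ∨ ok) holds; warn holds at every k in [1,1] → satisfied.

True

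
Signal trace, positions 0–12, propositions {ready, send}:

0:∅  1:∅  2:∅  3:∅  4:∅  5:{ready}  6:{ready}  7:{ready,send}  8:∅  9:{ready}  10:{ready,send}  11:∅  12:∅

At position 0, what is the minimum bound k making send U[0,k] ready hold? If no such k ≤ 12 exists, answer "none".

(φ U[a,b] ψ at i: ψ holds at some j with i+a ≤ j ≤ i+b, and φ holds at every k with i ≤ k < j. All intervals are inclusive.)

none

Need earliest j ≥ 0 with ready, and send at every k in [0,j-1].
  j=0: rhs fails.
  j=1: rhs fails.
  j=2: rhs fails.
  j=3: rhs fails.
  j=4: rhs fails.
  j=5: rhs holds but lhs fails at k=0.
  j=6: rhs holds but lhs fails at k=0.
  j=7: rhs holds but lhs fails at k=0.
  j=8: rhs fails.
  j=9: rhs holds but lhs fails at k=0.
  j=10: rhs holds but lhs fails at k=0.
  j=11: rhs fails.
  j=12: rhs fails.
No witness within the range → none.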